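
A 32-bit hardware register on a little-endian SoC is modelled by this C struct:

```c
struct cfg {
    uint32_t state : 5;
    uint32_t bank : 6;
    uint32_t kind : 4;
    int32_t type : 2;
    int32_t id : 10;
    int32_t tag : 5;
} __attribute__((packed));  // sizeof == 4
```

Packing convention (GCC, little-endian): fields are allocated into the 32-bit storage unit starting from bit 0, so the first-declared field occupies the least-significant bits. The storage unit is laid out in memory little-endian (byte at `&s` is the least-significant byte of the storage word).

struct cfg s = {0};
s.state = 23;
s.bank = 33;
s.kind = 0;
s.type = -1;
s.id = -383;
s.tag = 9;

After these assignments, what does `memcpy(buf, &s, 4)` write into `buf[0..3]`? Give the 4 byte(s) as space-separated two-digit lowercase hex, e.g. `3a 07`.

37 84 03 4d

state:5 = 23 → 0x17 << 0 → word 0x00000017
bank:6 = 33 → 0x21 << 5 → word 0x00000437
kind:4 = 0 → 0x0 << 11 → word 0x00000437
type:2 = -1 → 0x3 << 15 → word 0x00018437
id:10 = -383 → 0x281 << 17 → word 0x05038437
tag:5 = 9 → 0x9 << 27 → word 0x4d038437
word = 0x4d038437 → little-endian bytes:
  [0]=0x37  [1]=0x84  [2]=0x03  [3]=0x4d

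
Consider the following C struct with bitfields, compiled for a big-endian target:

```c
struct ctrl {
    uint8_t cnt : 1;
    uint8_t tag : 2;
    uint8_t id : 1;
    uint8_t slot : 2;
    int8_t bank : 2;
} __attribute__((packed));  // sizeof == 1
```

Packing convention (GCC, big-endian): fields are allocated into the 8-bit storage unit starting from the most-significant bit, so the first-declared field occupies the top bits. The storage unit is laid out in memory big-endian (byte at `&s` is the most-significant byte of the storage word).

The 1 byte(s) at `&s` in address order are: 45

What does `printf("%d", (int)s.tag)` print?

[0]=0x45 (big-endian) → word 0x45
cnt [7+:1] = (word>>7) & 0x1 = 0
tag [5+:2] = (word>>5) & 0x3 = 2  ←
id [4+:1] = (word>>4) & 0x1 = 0
slot [2+:2] = (word>>2) & 0x3 = 1
bank [0+:2] = (word>>0) & 0x3 = 1

2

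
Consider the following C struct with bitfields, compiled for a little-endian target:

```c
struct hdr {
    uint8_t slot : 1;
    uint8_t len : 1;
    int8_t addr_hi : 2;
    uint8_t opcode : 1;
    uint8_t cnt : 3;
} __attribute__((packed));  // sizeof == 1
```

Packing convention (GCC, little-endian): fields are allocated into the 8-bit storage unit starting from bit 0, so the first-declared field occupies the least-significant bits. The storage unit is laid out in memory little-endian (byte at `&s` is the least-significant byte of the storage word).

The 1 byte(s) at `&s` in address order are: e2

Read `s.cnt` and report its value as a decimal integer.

[0]=0xe2 (little-endian) → word 0xe2
slot [0+:1] = (word>>0) & 0x1 = 0
len [1+:1] = (word>>1) & 0x1 = 1
addr_hi [2+:2] = (word>>2) & 0x3 = 0
opcode [4+:1] = (word>>4) & 0x1 = 0
cnt [5+:3] = (word>>5) & 0x7 = 7  ←

7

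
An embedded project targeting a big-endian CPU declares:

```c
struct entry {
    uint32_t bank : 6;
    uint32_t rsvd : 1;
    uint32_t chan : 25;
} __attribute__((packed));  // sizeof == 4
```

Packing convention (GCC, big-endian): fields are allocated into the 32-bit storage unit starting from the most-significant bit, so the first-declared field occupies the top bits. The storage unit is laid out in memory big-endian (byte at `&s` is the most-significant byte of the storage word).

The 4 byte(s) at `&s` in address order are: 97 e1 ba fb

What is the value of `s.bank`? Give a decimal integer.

[0]=0x97 [1]=0xe1 [2]=0xba [3]=0xfb (big-endian) → word 0x97e1bafb
bank [26+:6] = (word>>26) & 0x3f = 37  ←
rsvd [25+:1] = (word>>25) & 0x1 = 1
chan [0+:25] = (word>>0) & 0x1ffffff = 31570683

37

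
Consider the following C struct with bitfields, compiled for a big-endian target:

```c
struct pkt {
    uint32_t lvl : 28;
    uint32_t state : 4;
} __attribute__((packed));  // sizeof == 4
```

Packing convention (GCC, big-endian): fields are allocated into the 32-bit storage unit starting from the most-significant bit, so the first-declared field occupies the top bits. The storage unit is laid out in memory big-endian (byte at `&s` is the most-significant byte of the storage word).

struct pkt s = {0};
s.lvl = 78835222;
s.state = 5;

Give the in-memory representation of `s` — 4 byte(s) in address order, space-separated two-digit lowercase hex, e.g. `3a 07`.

[4+:28] lvl=78835222 & 0xfffffff = 0x4b2ee16; word=0x4b2ee160
[0+:4] state=5 & 0xf = 0x5; word=0x4b2ee165
word = 0x4b2ee165 → big-endian bytes:
  [0]=0x4b  [1]=0x2e  [2]=0xe1  [3]=0x65

4b 2e e1 65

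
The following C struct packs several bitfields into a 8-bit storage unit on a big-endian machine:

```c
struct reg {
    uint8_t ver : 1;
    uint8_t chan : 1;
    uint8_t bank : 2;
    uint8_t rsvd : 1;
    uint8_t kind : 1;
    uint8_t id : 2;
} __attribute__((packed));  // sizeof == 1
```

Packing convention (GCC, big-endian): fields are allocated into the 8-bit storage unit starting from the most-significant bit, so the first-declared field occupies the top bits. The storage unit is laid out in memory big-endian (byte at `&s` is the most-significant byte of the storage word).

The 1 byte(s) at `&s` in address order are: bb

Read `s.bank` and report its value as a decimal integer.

3

[0]=0xbb (big-endian) → word 0xbb
ver [7+:1] = (word>>7) & 0x1 = 1
chan [6+:1] = (word>>6) & 0x1 = 0
bank [4+:2] = (word>>4) & 0x3 = 3  ←
rsvd [3+:1] = (word>>3) & 0x1 = 1
kind [2+:1] = (word>>2) & 0x1 = 0
id [0+:2] = (word>>0) & 0x3 = 3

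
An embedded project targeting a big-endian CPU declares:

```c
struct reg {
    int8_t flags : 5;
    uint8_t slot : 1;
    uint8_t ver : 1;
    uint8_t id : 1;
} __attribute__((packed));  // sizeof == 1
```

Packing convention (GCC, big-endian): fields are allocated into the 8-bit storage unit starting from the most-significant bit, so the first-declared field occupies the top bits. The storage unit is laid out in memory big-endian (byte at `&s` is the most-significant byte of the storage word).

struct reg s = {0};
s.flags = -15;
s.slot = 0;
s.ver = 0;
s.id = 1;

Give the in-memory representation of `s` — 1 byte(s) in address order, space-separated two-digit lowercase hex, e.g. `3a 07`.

flags:5 = -15 → 0x11 << 3 → word 0x88
slot:1 = 0 → 0x0 << 2 → word 0x88
ver:1 = 0 → 0x0 << 1 → word 0x88
id:1 = 1 → 0x1 << 0 → word 0x89
word = 0x89 → big-endian bytes:
  [0]=0x89

89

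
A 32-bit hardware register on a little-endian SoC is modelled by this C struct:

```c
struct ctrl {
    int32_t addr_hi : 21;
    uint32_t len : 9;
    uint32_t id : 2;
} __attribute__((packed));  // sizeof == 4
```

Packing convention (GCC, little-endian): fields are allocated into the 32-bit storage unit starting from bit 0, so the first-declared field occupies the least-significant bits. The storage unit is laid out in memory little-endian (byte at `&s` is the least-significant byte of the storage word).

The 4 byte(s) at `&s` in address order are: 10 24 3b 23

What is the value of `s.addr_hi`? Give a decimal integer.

[0]=0x10 [1]=0x24 [2]=0x3b [3]=0x23 (little-endian) → word 0x233b2410
addr_hi:21 @ bit 0 → (0x233b2410>>0)&0x1fffff = 0x1b2410  ←
len:9 @ bit 21 → (0x233b2410>>21)&0x1ff = 0x119
id:2 @ bit 30 → (0x233b2410>>30)&0x3 = 0x0
addr_hi signed 21b, MSB=1: 1778704 - 2097152 = -318448

-318448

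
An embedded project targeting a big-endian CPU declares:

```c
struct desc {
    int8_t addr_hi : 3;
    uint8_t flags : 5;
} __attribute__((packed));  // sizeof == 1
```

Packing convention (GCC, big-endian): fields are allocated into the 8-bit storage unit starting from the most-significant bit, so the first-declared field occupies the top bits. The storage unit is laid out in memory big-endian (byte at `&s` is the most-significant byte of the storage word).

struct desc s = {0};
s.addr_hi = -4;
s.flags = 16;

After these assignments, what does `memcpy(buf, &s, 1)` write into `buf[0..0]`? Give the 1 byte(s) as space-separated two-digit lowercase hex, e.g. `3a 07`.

90

addr_hi (3b) val=-4 bits=0x4 at bit 5: 0x80
flags (5b) val=16 bits=0x10 at bit 0: 0x90
word = 0x90 → big-endian bytes:
  [0]=0x90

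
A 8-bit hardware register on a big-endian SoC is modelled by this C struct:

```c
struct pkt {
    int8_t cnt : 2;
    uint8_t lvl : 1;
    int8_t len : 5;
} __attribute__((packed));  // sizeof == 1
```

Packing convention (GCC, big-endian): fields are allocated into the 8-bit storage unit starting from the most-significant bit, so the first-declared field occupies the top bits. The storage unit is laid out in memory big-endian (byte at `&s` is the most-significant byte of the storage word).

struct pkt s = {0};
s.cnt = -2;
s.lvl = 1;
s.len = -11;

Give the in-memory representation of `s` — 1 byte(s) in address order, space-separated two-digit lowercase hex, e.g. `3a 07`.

[6+:2] cnt=-2 & 0x3 = 0x2; word=0x80
[5+:1] lvl=1 & 0x1 = 0x1; word=0xa0
[0+:5] len=-11 & 0x1f = 0x15; word=0xb5
word = 0xb5 → big-endian bytes:
  [0]=0xb5

b5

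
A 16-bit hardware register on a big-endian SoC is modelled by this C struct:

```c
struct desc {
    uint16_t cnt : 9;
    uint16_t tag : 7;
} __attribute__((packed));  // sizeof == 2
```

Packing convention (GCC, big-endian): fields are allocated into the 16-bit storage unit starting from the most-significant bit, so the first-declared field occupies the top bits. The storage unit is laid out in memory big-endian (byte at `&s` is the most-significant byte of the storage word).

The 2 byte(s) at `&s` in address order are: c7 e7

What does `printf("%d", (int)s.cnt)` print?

399

[0]=0xc7 [1]=0xe7 (big-endian) → word 0xc7e7
cnt:9 @ bit 7 → (0xc7e7>>7)&0x1ff = 0x18f  ←
tag:7 @ bit 0 → (0xc7e7>>0)&0x7f = 0x67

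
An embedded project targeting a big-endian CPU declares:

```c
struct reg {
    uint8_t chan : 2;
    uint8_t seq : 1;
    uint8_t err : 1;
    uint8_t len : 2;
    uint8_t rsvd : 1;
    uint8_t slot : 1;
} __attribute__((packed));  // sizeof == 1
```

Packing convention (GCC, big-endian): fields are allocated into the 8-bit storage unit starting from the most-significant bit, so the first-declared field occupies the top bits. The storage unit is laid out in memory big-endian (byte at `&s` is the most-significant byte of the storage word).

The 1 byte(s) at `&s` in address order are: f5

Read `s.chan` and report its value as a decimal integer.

3

[0]=0xf5 (big-endian) → word 0xf5
chan [6+:2] = (word>>6) & 0x3 = 3  ←
seq [5+:1] = (word>>5) & 0x1 = 1
err [4+:1] = (word>>4) & 0x1 = 1
len [2+:2] = (word>>2) & 0x3 = 1
rsvd [1+:1] = (word>>1) & 0x1 = 0
slot [0+:1] = (word>>0) & 0x1 = 1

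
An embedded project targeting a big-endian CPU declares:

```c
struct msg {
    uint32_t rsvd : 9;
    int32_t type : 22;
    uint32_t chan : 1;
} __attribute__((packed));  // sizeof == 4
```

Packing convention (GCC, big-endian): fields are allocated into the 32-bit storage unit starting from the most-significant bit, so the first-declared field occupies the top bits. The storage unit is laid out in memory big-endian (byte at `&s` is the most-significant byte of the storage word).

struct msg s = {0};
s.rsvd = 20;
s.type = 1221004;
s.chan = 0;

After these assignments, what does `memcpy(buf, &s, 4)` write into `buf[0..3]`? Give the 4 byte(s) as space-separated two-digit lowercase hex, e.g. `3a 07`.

0a 25 43 18

[23+:9] rsvd=20 & 0x1ff = 0x14; word=0x0a000000
[1+:22] type=1221004 & 0x3fffff = 0x12a18c; word=0x0a254318
[0+:1] chan=0 & 0x1 = 0x0; word=0x0a254318
word = 0x0a254318 → big-endian bytes:
  [0]=0x0a  [1]=0x25  [2]=0x43  [3]=0x18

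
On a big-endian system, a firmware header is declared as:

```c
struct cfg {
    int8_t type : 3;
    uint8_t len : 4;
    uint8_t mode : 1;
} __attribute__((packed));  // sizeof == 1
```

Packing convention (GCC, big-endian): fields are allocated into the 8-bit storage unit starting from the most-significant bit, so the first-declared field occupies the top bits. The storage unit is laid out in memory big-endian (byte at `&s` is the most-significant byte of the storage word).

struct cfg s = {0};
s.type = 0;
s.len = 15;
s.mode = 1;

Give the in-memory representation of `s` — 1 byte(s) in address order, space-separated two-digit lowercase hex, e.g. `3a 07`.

type:3 = 0 → 0x0 << 5 → word 0x00
len:4 = 15 → 0xf << 1 → word 0x1e
mode:1 = 1 → 0x1 << 0 → word 0x1f
word = 0x1f → big-endian bytes:
  [0]=0x1f

1f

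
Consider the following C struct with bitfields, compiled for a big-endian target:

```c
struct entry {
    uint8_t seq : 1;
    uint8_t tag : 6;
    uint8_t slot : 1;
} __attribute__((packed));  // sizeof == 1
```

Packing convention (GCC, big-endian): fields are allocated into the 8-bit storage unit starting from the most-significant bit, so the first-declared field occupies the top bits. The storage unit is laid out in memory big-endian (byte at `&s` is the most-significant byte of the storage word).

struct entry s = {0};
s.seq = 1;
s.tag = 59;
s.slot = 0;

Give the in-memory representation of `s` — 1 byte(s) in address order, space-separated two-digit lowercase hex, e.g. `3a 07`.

f6

seq (1b) val=1 bits=0x1 at bit 7: 0x80
tag (6b) val=59 bits=0x3b at bit 1: 0xf6
slot (1b) val=0 bits=0x0 at bit 0: 0xf6
word = 0xf6 → big-endian bytes:
  [0]=0xf6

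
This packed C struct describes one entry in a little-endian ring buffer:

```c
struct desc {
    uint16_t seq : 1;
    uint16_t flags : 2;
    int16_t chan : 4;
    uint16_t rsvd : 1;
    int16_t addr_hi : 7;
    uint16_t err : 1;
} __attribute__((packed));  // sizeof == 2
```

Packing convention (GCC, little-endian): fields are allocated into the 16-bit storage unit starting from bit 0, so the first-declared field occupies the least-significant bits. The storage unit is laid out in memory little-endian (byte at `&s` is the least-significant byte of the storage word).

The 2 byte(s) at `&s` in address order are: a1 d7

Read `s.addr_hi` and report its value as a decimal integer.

[0]=0xa1 [1]=0xd7 (little-endian) → word 0xd7a1
seq [0+:1] = (word>>0) & 0x1 = 1
flags [1+:2] = (word>>1) & 0x3 = 0
chan [3+:4] = (word>>3) & 0xf = 4
rsvd [7+:1] = (word>>7) & 0x1 = 1
addr_hi [8+:7] = (word>>8) & 0x7f = 87  ←
err [15+:1] = (word>>15) & 0x1 = 1
addr_hi signed 7b, MSB=1: 87 - 128 = -41

-41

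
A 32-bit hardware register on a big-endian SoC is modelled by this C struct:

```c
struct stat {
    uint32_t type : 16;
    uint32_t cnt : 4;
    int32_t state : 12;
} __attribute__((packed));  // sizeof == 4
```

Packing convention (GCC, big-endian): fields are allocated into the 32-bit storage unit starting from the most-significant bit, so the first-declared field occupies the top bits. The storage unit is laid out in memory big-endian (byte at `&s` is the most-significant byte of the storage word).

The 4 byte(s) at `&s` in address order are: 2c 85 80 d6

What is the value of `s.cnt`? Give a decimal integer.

[0]=0x2c [1]=0x85 [2]=0x80 [3]=0xd6 (big-endian) → word 0x2c8580d6
type:16 @ bit 16 → (0x2c8580d6>>16)&0xffff = 0x2c85
cnt:4 @ bit 12 → (0x2c8580d6>>12)&0xf = 0x8  ←
state:12 @ bit 0 → (0x2c8580d6>>0)&0xfff = 0xd6

8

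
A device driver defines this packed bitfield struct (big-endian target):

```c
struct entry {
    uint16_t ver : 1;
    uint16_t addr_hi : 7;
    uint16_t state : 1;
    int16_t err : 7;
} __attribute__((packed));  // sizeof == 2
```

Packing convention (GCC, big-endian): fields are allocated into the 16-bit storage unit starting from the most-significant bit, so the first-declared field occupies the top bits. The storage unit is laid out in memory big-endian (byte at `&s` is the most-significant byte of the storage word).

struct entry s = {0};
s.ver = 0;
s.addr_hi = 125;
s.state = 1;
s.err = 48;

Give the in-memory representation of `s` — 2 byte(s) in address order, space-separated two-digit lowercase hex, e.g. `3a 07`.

ver:1 = 0 → 0x0 << 15 → word 0x0000
addr_hi:7 = 125 → 0x7d << 8 → word 0x7d00
state:1 = 1 → 0x1 << 7 → word 0x7d80
err:7 = 48 → 0x30 << 0 → word 0x7db0
word = 0x7db0 → big-endian bytes:
  [0]=0x7d  [1]=0xb0

7d b0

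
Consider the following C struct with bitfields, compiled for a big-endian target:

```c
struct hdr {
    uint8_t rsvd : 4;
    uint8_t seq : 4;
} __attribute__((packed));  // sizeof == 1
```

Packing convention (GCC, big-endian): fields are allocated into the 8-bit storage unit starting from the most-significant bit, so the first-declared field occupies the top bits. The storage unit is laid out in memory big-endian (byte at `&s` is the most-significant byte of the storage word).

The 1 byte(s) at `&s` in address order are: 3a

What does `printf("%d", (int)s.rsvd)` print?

3

[0]=0x3a (big-endian) → word 0x3a
rsvd:4 @ bit 4 → (0x3a>>4)&0xf = 0x3  ←
seq:4 @ bit 0 → (0x3a>>0)&0xf = 0xa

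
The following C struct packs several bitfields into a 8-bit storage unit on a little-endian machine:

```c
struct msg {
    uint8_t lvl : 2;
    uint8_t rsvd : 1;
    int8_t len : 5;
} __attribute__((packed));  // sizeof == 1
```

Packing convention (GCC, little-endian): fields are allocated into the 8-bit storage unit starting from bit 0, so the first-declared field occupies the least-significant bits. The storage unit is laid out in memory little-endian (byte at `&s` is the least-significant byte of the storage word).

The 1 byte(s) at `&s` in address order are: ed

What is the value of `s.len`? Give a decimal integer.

[0]=0xed (little-endian) → word 0xed
lvl:2 @ bit 0 → (0xed>>0)&0x3 = 0x1
rsvd:1 @ bit 2 → (0xed>>2)&0x1 = 0x1
len:5 @ bit 3 → (0xed>>3)&0x1f = 0x1d  ←
len signed 5b, MSB=1: 29 - 32 = -3

-3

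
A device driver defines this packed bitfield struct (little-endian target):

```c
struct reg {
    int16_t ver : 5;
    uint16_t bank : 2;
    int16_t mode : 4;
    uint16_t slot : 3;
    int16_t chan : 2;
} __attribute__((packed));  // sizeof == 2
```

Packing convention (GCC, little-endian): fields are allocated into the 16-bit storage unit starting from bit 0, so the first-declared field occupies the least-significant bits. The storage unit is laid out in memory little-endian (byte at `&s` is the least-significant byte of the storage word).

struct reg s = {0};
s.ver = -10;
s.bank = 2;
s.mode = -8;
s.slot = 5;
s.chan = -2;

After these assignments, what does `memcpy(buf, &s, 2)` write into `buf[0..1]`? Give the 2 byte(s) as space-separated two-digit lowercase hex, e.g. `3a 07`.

ver (5b) val=-10 bits=0x16 at bit 0: 0x0016
bank (2b) val=2 bits=0x2 at bit 5: 0x0056
mode (4b) val=-8 bits=0x8 at bit 7: 0x0456
slot (3b) val=5 bits=0x5 at bit 11: 0x2c56
chan (2b) val=-2 bits=0x2 at bit 14: 0xac56
word = 0xac56 → little-endian bytes:
  [0]=0x56  [1]=0xac

56 ac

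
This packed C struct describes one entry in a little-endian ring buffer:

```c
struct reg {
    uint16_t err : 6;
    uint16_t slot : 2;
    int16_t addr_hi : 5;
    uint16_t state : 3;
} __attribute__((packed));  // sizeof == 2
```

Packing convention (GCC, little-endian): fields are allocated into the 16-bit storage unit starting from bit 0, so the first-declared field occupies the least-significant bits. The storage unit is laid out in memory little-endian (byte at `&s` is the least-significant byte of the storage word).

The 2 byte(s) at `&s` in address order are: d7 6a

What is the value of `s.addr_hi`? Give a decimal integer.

10

[0]=0xd7 [1]=0x6a (little-endian) → word 0x6ad7
err:6 @ bit 0 → (0x6ad7>>0)&0x3f = 0x17
slot:2 @ bit 6 → (0x6ad7>>6)&0x3 = 0x3
addr_hi:5 @ bit 8 → (0x6ad7>>8)&0x1f = 0xa  ←
state:3 @ bit 13 → (0x6ad7>>13)&0x7 = 0x3
addr_hi signed 5b, MSB=0: value = 10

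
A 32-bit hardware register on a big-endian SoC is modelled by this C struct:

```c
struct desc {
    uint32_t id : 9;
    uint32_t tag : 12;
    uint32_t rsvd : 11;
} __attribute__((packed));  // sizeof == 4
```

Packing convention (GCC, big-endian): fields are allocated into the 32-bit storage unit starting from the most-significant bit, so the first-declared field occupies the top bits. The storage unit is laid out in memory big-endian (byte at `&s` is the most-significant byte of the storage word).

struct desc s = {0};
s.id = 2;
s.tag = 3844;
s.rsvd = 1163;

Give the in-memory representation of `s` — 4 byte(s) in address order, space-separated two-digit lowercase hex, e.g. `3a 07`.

01 78 24 8b

id:9 = 2 → 0x2 << 23 → word 0x01000000
tag:12 = 3844 → 0xf04 << 11 → word 0x01782000
rsvd:11 = 1163 → 0x48b << 0 → word 0x0178248b
word = 0x0178248b → big-endian bytes:
  [0]=0x01  [1]=0x78  [2]=0x24  [3]=0x8b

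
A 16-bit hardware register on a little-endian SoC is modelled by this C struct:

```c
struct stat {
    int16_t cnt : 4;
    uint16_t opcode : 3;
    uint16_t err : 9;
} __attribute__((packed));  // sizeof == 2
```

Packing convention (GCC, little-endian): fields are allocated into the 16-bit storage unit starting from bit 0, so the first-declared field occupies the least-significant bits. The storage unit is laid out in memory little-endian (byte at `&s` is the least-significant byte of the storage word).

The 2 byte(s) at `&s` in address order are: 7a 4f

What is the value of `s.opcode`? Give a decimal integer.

[0]=0x7a [1]=0x4f (little-endian) → word 0x4f7a
cnt:4 @ bit 0 → (0x4f7a>>0)&0xf = 0xa
opcode:3 @ bit 4 → (0x4f7a>>4)&0x7 = 0x7  ←
err:9 @ bit 7 → (0x4f7a>>7)&0x1ff = 0x9e

7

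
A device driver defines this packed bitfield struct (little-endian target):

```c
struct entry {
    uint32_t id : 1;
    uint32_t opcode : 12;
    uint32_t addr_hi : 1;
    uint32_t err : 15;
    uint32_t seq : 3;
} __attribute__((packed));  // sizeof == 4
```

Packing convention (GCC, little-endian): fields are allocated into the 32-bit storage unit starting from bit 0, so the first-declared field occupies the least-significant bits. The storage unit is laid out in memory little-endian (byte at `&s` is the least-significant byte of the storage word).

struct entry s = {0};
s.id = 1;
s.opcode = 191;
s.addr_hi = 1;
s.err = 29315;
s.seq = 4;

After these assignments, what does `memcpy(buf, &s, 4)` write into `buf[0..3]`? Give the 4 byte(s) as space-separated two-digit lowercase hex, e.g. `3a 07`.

id:1 = 1 → 0x1 << 0 → word 0x00000001
opcode:12 = 191 → 0xbf << 1 → word 0x0000017f
addr_hi:1 = 1 → 0x1 << 13 → word 0x0000217f
err:15 = 29315 → 0x7283 << 14 → word 0x1ca0e17f
seq:3 = 4 → 0x4 << 29 → word 0x9ca0e17f
word = 0x9ca0e17f → little-endian bytes:
  [0]=0x7f  [1]=0xe1  [2]=0xa0  [3]=0x9c

7f e1 a0 9c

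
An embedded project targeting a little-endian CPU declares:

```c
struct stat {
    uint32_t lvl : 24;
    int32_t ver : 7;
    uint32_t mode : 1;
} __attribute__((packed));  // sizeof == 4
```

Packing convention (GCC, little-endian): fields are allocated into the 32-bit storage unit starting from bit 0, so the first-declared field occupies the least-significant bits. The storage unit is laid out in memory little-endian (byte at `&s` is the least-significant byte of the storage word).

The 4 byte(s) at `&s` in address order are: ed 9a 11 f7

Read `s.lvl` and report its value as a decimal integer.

1153773

[0]=0xed [1]=0x9a [2]=0x11 [3]=0xf7 (little-endian) → word 0xf7119aed
lvl:24 @ bit 0 → (0xf7119aed>>0)&0xffffff = 0x119aed  ←
ver:7 @ bit 24 → (0xf7119aed>>24)&0x7f = 0x77
mode:1 @ bit 31 → (0xf7119aed>>31)&0x1 = 0x1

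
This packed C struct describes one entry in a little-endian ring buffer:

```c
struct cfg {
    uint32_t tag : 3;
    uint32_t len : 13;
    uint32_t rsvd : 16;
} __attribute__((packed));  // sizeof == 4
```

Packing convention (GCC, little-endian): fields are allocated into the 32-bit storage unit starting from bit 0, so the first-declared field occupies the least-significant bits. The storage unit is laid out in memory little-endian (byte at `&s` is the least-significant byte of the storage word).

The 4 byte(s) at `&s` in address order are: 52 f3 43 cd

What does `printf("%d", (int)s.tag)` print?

[0]=0x52 [1]=0xf3 [2]=0x43 [3]=0xcd (little-endian) → word 0xcd43f352
tag:3 @ bit 0 → (0xcd43f352>>0)&0x7 = 0x2  ←
len:13 @ bit 3 → (0xcd43f352>>3)&0x1fff = 0x1e6a
rsvd:16 @ bit 16 → (0xcd43f352>>16)&0xffff = 0xcd43

2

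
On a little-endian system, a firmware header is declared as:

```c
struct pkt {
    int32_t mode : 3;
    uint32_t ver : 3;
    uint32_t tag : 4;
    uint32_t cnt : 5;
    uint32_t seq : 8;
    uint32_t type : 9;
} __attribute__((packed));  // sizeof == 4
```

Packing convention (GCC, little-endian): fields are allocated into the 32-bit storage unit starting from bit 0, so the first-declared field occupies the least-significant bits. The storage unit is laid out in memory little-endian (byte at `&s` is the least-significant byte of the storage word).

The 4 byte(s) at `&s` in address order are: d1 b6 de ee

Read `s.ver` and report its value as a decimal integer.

2

[0]=0xd1 [1]=0xb6 [2]=0xde [3]=0xee (little-endian) → word 0xeedeb6d1
mode:3 @ bit 0 → (0xeedeb6d1>>0)&0x7 = 0x1
ver:3 @ bit 3 → (0xeedeb6d1>>3)&0x7 = 0x2  ←
tag:4 @ bit 6 → (0xeedeb6d1>>6)&0xf = 0xb
cnt:5 @ bit 10 → (0xeedeb6d1>>10)&0x1f = 0xd
seq:8 @ bit 15 → (0xeedeb6d1>>15)&0xff = 0xbd
type:9 @ bit 23 → (0xeedeb6d1>>23)&0x1ff = 0x1dd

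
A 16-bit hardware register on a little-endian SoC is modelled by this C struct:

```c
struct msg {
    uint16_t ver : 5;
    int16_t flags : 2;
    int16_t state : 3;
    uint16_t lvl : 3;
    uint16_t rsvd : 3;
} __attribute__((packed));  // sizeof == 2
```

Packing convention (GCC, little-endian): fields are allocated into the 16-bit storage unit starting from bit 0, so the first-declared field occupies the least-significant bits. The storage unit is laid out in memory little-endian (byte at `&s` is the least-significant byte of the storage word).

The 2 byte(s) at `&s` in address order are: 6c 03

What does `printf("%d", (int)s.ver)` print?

[0]=0x6c [1]=0x03 (little-endian) → word 0x036c
ver [0+:5] = (word>>0) & 0x1f = 12  ←
flags [5+:2] = (word>>5) & 0x3 = 3
state [7+:3] = (word>>7) & 0x7 = 6
lvl [10+:3] = (word>>10) & 0x7 = 0
rsvd [13+:3] = (word>>13) & 0x7 = 0

12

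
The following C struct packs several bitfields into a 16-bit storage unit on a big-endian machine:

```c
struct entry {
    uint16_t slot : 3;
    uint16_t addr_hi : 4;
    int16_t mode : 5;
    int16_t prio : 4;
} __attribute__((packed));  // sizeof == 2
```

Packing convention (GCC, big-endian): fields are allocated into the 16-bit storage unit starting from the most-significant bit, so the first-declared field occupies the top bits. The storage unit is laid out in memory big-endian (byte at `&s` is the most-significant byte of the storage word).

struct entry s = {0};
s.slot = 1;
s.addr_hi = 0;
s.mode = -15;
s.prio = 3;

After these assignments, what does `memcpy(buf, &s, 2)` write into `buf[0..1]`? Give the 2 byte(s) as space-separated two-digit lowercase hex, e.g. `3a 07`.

[13+:3] slot=1 & 0x7 = 0x1; word=0x2000
[9+:4] addr_hi=0 & 0xf = 0x0; word=0x2000
[4+:5] mode=-15 & 0x1f = 0x11; word=0x2110
[0+:4] prio=3 & 0xf = 0x3; word=0x2113
word = 0x2113 → big-endian bytes:
  [0]=0x21  [1]=0x13

21 13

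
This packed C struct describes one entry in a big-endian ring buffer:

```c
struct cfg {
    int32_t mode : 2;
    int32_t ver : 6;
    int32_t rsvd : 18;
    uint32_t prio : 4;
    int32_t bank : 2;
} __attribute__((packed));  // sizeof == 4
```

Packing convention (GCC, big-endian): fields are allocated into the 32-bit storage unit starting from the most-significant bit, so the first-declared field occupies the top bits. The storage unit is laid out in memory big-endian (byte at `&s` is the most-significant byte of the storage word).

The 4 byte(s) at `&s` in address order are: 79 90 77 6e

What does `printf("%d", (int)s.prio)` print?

11

[0]=0x79 [1]=0x90 [2]=0x77 [3]=0x6e (big-endian) → word 0x7990776e
mode [30+:2] = (word>>30) & 0x3 = 1
ver [24+:6] = (word>>24) & 0x3f = 57
rsvd [6+:18] = (word>>6) & 0x3ffff = 147933
prio [2+:4] = (word>>2) & 0xf = 11  ←
bank [0+:2] = (word>>0) & 0x3 = 2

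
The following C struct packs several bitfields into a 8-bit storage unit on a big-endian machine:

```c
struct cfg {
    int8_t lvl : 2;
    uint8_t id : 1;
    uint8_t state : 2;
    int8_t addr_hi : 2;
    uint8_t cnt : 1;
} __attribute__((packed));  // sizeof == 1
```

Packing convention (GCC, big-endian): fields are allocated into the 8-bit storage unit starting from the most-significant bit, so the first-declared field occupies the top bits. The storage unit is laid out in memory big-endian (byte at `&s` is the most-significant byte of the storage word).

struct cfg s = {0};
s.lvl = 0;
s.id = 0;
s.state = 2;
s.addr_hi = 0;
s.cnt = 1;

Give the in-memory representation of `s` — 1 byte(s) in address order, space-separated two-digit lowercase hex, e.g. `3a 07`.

11

[6+:2] lvl=0 & 0x3 = 0x0; word=0x00
[5+:1] id=0 & 0x1 = 0x0; word=0x00
[3+:2] state=2 & 0x3 = 0x2; word=0x10
[1+:2] addr_hi=0 & 0x3 = 0x0; word=0x10
[0+:1] cnt=1 & 0x1 = 0x1; word=0x11
word = 0x11 → big-endian bytes:
  [0]=0x11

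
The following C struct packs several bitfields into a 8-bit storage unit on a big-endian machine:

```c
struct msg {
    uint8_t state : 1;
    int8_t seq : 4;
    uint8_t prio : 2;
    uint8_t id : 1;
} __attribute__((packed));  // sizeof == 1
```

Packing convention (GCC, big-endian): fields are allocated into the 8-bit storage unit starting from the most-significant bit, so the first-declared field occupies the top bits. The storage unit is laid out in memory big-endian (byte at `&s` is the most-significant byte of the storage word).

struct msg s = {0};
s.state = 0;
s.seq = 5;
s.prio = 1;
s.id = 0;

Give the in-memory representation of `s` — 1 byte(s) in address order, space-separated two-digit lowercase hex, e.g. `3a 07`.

2a

state:1 = 0 → 0x0 << 7 → word 0x00
seq:4 = 5 → 0x5 << 3 → word 0x28
prio:2 = 1 → 0x1 << 1 → word 0x2a
id:1 = 0 → 0x0 << 0 → word 0x2a
word = 0x2a → big-endian bytes:
  [0]=0x2a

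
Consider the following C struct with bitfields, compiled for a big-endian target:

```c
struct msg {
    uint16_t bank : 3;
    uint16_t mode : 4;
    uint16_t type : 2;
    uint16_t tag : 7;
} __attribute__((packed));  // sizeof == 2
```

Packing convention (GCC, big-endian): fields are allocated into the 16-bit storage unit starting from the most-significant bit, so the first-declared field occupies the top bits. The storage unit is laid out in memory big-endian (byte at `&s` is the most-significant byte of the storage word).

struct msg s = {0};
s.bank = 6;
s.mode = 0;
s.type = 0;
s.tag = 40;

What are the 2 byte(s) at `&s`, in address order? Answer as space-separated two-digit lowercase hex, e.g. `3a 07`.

c0 28

bank:3 = 6 → 0x6 << 13 → word 0xc000
mode:4 = 0 → 0x0 << 9 → word 0xc000
type:2 = 0 → 0x0 << 7 → word 0xc000
tag:7 = 40 → 0x28 << 0 → word 0xc028
word = 0xc028 → big-endian bytes:
  [0]=0xc0  [1]=0x28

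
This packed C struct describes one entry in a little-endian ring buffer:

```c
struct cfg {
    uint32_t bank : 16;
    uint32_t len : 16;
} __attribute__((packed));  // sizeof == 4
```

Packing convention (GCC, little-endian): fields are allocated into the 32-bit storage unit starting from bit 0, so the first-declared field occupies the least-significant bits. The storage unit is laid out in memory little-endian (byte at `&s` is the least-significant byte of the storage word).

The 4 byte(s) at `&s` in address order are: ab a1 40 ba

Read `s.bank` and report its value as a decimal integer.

41387

[0]=0xab [1]=0xa1 [2]=0x40 [3]=0xba (little-endian) → word 0xba40a1ab
bank [0+:16] = (word>>0) & 0xffff = 41387  ←
len [16+:16] = (word>>16) & 0xffff = 47680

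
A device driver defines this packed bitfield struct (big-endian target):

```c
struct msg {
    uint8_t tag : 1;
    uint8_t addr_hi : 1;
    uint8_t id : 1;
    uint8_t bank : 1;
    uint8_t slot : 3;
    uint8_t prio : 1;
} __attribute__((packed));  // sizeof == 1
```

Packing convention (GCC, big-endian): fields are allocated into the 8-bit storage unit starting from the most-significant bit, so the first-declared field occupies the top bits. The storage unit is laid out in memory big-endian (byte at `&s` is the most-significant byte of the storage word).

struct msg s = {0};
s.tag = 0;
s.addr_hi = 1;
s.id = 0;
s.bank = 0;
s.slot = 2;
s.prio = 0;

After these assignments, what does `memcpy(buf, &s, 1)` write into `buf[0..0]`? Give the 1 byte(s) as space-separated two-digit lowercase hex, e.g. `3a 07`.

tag:1 = 0 → 0x0 << 7 → word 0x00
addr_hi:1 = 1 → 0x1 << 6 → word 0x40
id:1 = 0 → 0x0 << 5 → word 0x40
bank:1 = 0 → 0x0 << 4 → word 0x40
slot:3 = 2 → 0x2 << 1 → word 0x44
prio:1 = 0 → 0x0 << 0 → word 0x44
word = 0x44 → big-endian bytes:
  [0]=0x44

44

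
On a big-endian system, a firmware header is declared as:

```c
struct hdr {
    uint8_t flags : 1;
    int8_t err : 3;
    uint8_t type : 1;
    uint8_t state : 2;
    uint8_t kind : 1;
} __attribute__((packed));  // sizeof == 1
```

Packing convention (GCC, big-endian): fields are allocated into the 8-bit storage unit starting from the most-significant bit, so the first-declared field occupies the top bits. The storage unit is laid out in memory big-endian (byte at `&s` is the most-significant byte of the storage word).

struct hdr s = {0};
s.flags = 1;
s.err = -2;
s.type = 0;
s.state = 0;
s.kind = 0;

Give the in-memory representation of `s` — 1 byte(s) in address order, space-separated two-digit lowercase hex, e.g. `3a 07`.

flags (1b) val=1 bits=0x1 at bit 7: 0x80
err (3b) val=-2 bits=0x6 at bit 4: 0xe0
type (1b) val=0 bits=0x0 at bit 3: 0xe0
state (2b) val=0 bits=0x0 at bit 1: 0xe0
kind (1b) val=0 bits=0x0 at bit 0: 0xe0
word = 0xe0 → big-endian bytes:
  [0]=0xe0

e0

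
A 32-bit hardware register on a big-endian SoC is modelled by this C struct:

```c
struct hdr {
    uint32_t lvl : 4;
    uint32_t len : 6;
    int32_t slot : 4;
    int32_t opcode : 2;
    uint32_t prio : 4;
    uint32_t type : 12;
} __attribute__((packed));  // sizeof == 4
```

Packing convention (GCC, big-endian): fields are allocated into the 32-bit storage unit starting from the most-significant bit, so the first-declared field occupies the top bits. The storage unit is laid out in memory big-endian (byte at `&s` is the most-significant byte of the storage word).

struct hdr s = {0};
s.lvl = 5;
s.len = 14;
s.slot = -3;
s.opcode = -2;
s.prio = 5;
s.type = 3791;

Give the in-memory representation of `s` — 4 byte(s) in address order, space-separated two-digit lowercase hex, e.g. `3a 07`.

[28+:4] lvl=5 & 0xf = 0x5; word=0x50000000
[22+:6] len=14 & 0x3f = 0xe; word=0x53800000
[18+:4] slot=-3 & 0xf = 0xd; word=0x53b40000
[16+:2] opcode=-2 & 0x3 = 0x2; word=0x53b60000
[12+:4] prio=5 & 0xf = 0x5; word=0x53b65000
[0+:12] type=3791 & 0xfff = 0xecf; word=0x53b65ecf
word = 0x53b65ecf → big-endian bytes:
  [0]=0x53  [1]=0xb6  [2]=0x5e  [3]=0xcf

53 b6 5e cf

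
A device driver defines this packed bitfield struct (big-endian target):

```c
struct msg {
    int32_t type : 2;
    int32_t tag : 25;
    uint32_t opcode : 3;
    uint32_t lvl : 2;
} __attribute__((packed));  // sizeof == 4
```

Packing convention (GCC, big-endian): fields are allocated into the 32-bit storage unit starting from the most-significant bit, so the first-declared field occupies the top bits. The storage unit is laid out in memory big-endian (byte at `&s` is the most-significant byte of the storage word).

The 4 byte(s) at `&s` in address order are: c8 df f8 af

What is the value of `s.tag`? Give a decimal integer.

[0]=0xc8 [1]=0xdf [2]=0xf8 [3]=0xaf (big-endian) → word 0xc8dff8af
type [30+:2] = (word>>30) & 0x3 = 3
tag [5+:25] = (word>>5) & 0x1ffffff = 4652997  ←
opcode [2+:3] = (word>>2) & 0x7 = 3
lvl [0+:2] = (word>>0) & 0x3 = 3
tag signed 25b, MSB=0: value = 4652997

4652997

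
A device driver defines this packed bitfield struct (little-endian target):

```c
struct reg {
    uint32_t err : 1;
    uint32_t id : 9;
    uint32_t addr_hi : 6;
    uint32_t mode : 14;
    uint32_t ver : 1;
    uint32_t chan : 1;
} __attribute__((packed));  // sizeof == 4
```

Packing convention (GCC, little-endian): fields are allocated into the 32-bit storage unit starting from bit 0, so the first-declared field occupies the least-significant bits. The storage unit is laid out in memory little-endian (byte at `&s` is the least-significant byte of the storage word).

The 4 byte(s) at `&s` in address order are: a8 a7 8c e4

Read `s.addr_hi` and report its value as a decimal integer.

[0]=0xa8 [1]=0xa7 [2]=0x8c [3]=0xe4 (little-endian) → word 0xe48ca7a8
err [0+:1] = (word>>0) & 0x1 = 0
id [1+:9] = (word>>1) & 0x1ff = 468
addr_hi [10+:6] = (word>>10) & 0x3f = 41  ←
mode [16+:14] = (word>>16) & 0x3fff = 9356
ver [30+:1] = (word>>30) & 0x1 = 1
chan [31+:1] = (word>>31) & 0x1 = 1

41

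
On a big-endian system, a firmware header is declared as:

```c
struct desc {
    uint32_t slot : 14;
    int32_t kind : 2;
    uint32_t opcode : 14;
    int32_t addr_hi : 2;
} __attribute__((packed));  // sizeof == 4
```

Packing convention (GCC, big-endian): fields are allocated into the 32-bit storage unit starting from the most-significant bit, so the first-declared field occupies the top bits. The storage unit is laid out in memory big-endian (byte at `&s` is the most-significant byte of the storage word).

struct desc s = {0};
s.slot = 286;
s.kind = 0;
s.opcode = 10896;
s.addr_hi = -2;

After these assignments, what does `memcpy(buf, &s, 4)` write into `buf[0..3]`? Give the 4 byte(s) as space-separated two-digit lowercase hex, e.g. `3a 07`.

04 78 aa 42

[18+:14] slot=286 & 0x3fff = 0x11e; word=0x04780000
[16+:2] kind=0 & 0x3 = 0x0; word=0x04780000
[2+:14] opcode=10896 & 0x3fff = 0x2a90; word=0x0478aa40
[0+:2] addr_hi=-2 & 0x3 = 0x2; word=0x0478aa42
word = 0x0478aa42 → big-endian bytes:
  [0]=0x04  [1]=0x78  [2]=0xaa  [3]=0x42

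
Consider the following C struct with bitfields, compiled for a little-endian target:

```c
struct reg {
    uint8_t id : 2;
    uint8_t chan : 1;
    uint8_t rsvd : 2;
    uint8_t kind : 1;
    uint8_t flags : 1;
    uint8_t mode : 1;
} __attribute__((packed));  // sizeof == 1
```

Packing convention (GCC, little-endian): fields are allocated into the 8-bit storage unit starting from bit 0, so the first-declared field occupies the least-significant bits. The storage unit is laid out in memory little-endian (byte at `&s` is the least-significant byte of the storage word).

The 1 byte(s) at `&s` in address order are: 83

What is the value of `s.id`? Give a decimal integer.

3

[0]=0x83 (little-endian) → word 0x83
id [0+:2] = (word>>0) & 0x3 = 3  ←
chan [2+:1] = (word>>2) & 0x1 = 0
rsvd [3+:2] = (word>>3) & 0x3 = 0
kind [5+:1] = (word>>5) & 0x1 = 0
flags [6+:1] = (word>>6) & 0x1 = 0
mode [7+:1] = (word>>7) & 0x1 = 1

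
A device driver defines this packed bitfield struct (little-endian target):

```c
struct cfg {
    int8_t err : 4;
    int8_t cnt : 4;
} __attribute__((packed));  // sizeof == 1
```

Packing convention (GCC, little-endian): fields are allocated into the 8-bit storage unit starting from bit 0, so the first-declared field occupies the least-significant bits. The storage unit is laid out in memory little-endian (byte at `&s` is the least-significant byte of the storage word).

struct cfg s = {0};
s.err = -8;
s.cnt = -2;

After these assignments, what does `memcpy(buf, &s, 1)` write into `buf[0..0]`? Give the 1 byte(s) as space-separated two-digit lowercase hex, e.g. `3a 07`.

err (4b) val=-8 bits=0x8 at bit 0: 0x08
cnt (4b) val=-2 bits=0xe at bit 4: 0xe8
word = 0xe8 → little-endian bytes:
  [0]=0xe8

e8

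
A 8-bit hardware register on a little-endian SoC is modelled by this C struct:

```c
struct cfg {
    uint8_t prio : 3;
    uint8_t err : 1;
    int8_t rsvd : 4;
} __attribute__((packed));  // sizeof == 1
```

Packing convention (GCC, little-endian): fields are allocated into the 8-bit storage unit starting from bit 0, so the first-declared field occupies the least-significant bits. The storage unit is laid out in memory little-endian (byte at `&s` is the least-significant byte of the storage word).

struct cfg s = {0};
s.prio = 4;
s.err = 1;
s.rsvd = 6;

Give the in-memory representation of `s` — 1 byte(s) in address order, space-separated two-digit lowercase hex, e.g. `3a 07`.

prio:3 = 4 → 0x4 << 0 → word 0x04
err:1 = 1 → 0x1 << 3 → word 0x0c
rsvd:4 = 6 → 0x6 << 4 → word 0x6c
word = 0x6c → little-endian bytes:
  [0]=0x6c

6c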